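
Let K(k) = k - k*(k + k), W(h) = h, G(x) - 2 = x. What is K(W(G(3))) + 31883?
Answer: 31838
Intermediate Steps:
G(x) = 2 + x
K(k) = k - 2*k² (K(k) = k - k*2*k = k - 2*k²)
K(W(G(3))) + 31883 = (2 + 3)*(1 - 2*(2 + 3)) + 31883 = 5*(1 - 2*5) + 31883 = 5*(1 - 10) + 31883 = 5*(-9) + 31883 = -45 + 31883 = 31838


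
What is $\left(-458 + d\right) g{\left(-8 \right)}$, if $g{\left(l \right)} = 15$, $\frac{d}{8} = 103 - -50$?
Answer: $11490$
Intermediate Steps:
$d = 1224$ ($d = 8 \left(103 - -50\right) = 8 \left(103 + 50\right) = 8 \cdot 153 = 1224$)
$\left(-458 + d\right) g{\left(-8 \right)} = \left(-458 + 1224\right) 15 = 766 \cdot 15 = 11490$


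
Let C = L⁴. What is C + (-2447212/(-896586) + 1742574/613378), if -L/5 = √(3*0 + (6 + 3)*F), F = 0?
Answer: 765858363625/137486531877 ≈ 5.5704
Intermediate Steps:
L = 0 (L = -5*√(3*0 + (6 + 3)*0) = -5*√(0 + 9*0) = -5*√(0 + 0) = -5*√0 = -5*0 = 0)
C = 0 (C = 0⁴ = 0)
C + (-2447212/(-896586) + 1742574/613378) = 0 + (-2447212/(-896586) + 1742574/613378) = 0 + (-2447212*(-1/896586) + 1742574*(1/613378)) = 0 + (1223606/448293 + 871287/306689) = 0 + 765858363625/137486531877 = 765858363625/137486531877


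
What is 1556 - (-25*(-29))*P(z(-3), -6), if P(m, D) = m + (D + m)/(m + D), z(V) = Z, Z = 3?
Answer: -1344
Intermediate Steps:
z(V) = 3
P(m, D) = 1 + m (P(m, D) = m + (D + m)/(D + m) = m + 1 = 1 + m)
1556 - (-25*(-29))*P(z(-3), -6) = 1556 - (-25*(-29))*(1 + 3) = 1556 - 725*4 = 1556 - 1*2900 = 1556 - 2900 = -1344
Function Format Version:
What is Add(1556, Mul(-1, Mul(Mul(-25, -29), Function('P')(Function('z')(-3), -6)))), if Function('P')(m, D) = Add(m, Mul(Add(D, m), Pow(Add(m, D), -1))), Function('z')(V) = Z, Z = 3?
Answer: -1344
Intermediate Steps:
Function('z')(V) = 3
Function('P')(m, D) = Add(1, m) (Function('P')(m, D) = Add(m, Mul(Add(D, m), Pow(Add(D, m), -1))) = Add(m, 1) = Add(1, m))
Add(1556, Mul(-1, Mul(Mul(-25, -29), Function('P')(Function('z')(-3), -6)))) = Add(1556, Mul(-1, Mul(Mul(-25, -29), Add(1, 3)))) = Add(1556, Mul(-1, Mul(725, 4))) = Add(1556, Mul(-1, 2900)) = Add(1556, -2900) = -1344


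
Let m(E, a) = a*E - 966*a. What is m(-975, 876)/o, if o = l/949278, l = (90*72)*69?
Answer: -7472558203/2070 ≈ -3.6099e+6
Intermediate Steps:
l = 447120 (l = 6480*69 = 447120)
o = 74520/158213 (o = 447120/949278 = 447120*(1/949278) = 74520/158213 ≈ 0.47101)
m(E, a) = -966*a + E*a (m(E, a) = E*a - 966*a = -966*a + E*a)
m(-975, 876)/o = (876*(-966 - 975))/(74520/158213) = (876*(-1941))*(158213/74520) = -1700316*158213/74520 = -7472558203/2070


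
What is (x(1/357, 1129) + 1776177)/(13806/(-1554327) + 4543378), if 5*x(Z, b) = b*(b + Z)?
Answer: 36831697411849/82388775966000 ≈ 0.44705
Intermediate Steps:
x(Z, b) = b*(Z + b)/5 (x(Z, b) = (b*(b + Z))/5 = (b*(Z + b))/5 = b*(Z + b)/5)
(x(1/357, 1129) + 1776177)/(13806/(-1554327) + 4543378) = ((⅕)*1129*(1/357 + 1129) + 1776177)/(13806/(-1554327) + 4543378) = ((⅕)*1129*(1/357 + 1129) + 1776177)/(13806*(-1/1554327) + 4543378) = ((⅕)*1129*(403054/357) + 1776177)/(-1534/172703 + 4543378) = (455047966/1785 + 1776177)/(784655009200/172703) = (3625523911/1785)*(172703/784655009200) = 36831697411849/82388775966000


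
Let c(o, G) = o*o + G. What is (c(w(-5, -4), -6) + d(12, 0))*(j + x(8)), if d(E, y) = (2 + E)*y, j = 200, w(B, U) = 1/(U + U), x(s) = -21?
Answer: -68557/64 ≈ -1071.2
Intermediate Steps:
w(B, U) = 1/(2*U)
c(o, G) = G + o² (c(o, G) = o² + G = G + o²)
d(E, y) = y*(2 + E)
(c(w(-5, -4), -6) + d(12, 0))*(j + x(8)) = ((-6 + ((½)/(-4))²) + 0*(2 + 12))*(200 - 21) = ((-6 + ((½)*(-¼))²) + 0*14)*179 = ((-6 + (-⅛)²) + 0)*179 = ((-6 + 1/64) + 0)*179 = (-383/64 + 0)*179 = -383/64*179 = -68557/64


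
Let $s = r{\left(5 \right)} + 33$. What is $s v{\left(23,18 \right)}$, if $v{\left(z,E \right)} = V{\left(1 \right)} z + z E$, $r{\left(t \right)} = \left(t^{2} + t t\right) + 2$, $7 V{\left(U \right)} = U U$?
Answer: $\frac{248285}{7} \approx 35469.0$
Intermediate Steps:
$V{\left(U \right)} = \frac{U^{2}}{7}$ ($V{\left(U \right)} = \frac{U U}{7} = \frac{U^{2}}{7}$)
$r{\left(t \right)} = 2 + 2 t^{2}$ ($r{\left(t \right)} = \left(t^{2} + t^{2}\right) + 2 = 2 t^{2} + 2 = 2 + 2 t^{2}$)
$s = 85$ ($s = \left(2 + 2 \cdot 5^{2}\right) + 33 = \left(2 + 2 \cdot 25\right) + 33 = \left(2 + 50\right) + 33 = 52 + 33 = 85$)
$v{\left(z,E \right)} = \frac{z}{7} + E z$ ($v{\left(z,E \right)} = \frac{1^{2}}{7} z + z E = \frac{1}{7} \cdot 1 z + E z = \frac{z}{7} + E z$)
$s v{\left(23,18 \right)} = 85 \cdot 23 \left(\frac{1}{7} + 18\right) = 85 \cdot 23 \cdot \frac{127}{7} = 85 \cdot \frac{2921}{7} = \frac{248285}{7}$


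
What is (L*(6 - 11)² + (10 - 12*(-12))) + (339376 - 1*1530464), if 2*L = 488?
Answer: -1184834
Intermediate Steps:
L = 244 (L = (½)*488 = 244)
(L*(6 - 11)² + (10 - 12*(-12))) + (339376 - 1*1530464) = (244*(6 - 11)² + (10 - 12*(-12))) + (339376 - 1*1530464) = (244*(-5)² + (10 + 144)) + (339376 - 1530464) = (244*25 + 154) - 1191088 = (6100 + 154) - 1191088 = 6254 - 1191088 = -1184834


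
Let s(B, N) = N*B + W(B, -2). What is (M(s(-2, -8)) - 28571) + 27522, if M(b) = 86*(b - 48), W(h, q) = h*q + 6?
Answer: -2941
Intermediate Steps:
W(h, q) = 6 + h*q
s(B, N) = 6 - 2*B + B*N (s(B, N) = N*B + (6 + B*(-2)) = B*N + (6 - 2*B) = 6 - 2*B + B*N)
M(b) = -4128 + 86*b (M(b) = 86*(-48 + b) = -4128 + 86*b)
(M(s(-2, -8)) - 28571) + 27522 = ((-4128 + 86*(6 - 2*(-2) - 2*(-8))) - 28571) + 27522 = ((-4128 + 86*(6 + 4 + 16)) - 28571) + 27522 = ((-4128 + 86*26) - 28571) + 27522 = ((-4128 + 2236) - 28571) + 27522 = (-1892 - 28571) + 27522 = -30463 + 27522 = -2941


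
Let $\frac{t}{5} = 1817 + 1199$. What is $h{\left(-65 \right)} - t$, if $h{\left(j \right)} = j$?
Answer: $-15145$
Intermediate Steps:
$t = 15080$ ($t = 5 \left(1817 + 1199\right) = 5 \cdot 3016 = 15080$)
$h{\left(-65 \right)} - t = -65 - 15080 = -15145$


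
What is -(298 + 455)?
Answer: -753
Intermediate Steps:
-(298 + 455) = -1*753 = -753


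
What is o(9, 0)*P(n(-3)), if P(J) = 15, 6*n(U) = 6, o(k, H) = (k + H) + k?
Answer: 270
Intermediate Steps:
o(k, H) = H + 2*k (o(k, H) = (H + k) + k = H + 2*k)
n(U) = 1 (n(U) = (⅙)*6 = 1)
o(9, 0)*P(n(-3)) = (0 + 2*9)*15 = (0 + 18)*15 = 18*15 = 270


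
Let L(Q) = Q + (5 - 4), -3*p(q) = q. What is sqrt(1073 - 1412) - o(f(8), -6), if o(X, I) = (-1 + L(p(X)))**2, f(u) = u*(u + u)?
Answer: -16384/9 + I*sqrt(339) ≈ -1820.4 + 18.412*I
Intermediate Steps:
p(q) = -q/3
L(Q) = 1 + Q (L(Q) = Q + 1 = 1 + Q)
f(u) = 2*u**2 (f(u) = u*(2*u) = 2*u**2)
o(X, I) = X**2/9 (o(X, I) = (-1 + (1 - X/3))**2 = (-X/3)**2 = X**2/9)
sqrt(1073 - 1412) - o(f(8), -6) = sqrt(1073 - 1412) - (2*8**2)**2/9 = sqrt(-339) - (2*64)**2/9 = I*sqrt(339) - 128**2/9 = I*sqrt(339) - 16384/9 = -16384/9 + I*sqrt(339)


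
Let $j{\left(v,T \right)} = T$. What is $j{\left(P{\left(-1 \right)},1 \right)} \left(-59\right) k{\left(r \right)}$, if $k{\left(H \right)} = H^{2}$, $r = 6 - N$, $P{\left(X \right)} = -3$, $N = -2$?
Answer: $-3776$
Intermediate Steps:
$r = 8$ ($r = 6 - -2 = 6 + 2 = 8$)
$j{\left(P{\left(-1 \right)},1 \right)} \left(-59\right) k{\left(r \right)} = 1 \left(-59\right) 8^{2} = \left(-59\right) 64 = -3776$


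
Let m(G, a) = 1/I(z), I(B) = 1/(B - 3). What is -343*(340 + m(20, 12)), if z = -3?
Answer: -114562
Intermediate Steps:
I(B) = 1/(-3 + B)
m(G, a) = -6 (m(G, a) = 1/(1/(-3 - 3)) = 1/(1/(-6)) = 1/(-⅙) = -6)
-343*(340 + m(20, 12)) = -343*(340 - 6) = -343*334 = -114562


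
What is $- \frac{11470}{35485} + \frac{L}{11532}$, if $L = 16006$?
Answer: $\frac{43570087}{40921302} \approx 1.0647$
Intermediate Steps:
$- \frac{11470}{35485} + \frac{L}{11532} = - \frac{11470}{35485} + \frac{16006}{11532} = \left(-11470\right) \frac{1}{35485} + 16006 \cdot \frac{1}{11532} = - \frac{2294}{7097} + \frac{8003}{5766} = \frac{43570087}{40921302}$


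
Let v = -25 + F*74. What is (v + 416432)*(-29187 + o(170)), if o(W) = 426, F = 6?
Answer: -11989051611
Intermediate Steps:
v = 419 (v = -25 + 6*74 = -25 + 444 = 419)
(v + 416432)*(-29187 + o(170)) = (419 + 416432)*(-29187 + 426) = 416851*(-28761) = -11989051611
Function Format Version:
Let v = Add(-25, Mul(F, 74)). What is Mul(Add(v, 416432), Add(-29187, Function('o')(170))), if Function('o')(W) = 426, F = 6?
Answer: -11989051611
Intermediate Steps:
v = 419 (v = Add(-25, Mul(6, 74)) = Add(-25, 444) = 419)
Mul(Add(v, 416432), Add(-29187, Function('o')(170))) = Mul(Add(419, 416432), Add(-29187, 426)) = Mul(416851, -28761) = -11989051611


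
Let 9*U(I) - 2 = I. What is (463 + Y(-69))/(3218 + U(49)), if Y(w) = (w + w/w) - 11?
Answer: 1152/9671 ≈ 0.11912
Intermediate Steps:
U(I) = 2/9 + I/9
Y(w) = -10 + w (Y(w) = (w + 1) - 11 = (1 + w) - 11 = -10 + w)
(463 + Y(-69))/(3218 + U(49)) = (463 + (-10 - 69))/(3218 + (2/9 + (⅑)*49)) = (463 - 79)/(3218 + (2/9 + 49/9)) = 384/(3218 + 17/3) = 384/(9671/3) = 384*(3/9671) = 1152/9671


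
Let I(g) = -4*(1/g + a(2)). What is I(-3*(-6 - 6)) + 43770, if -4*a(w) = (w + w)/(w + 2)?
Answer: 393938/9 ≈ 43771.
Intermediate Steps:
a(w) = -w/(2*(2 + w)) (a(w) = -(w + w)/(4*(w + 2)) = -2*w/(4*(2 + w)) = -w/(2*(2 + w)))
I(g) = 1 - 4/g (I(g) = -4*(1/g - 1*2/(4 + 2*2)) = -4*(1/g - 1*2/(4 + 4)) = -4*(1/g - 1*2/8) = -4*(1/g - 1*2*⅛) = -4*(1/g - ¼) = -4*(-¼ + 1/g) = 1 - 4/g)
I(-3*(-6 - 6)) + 43770 = (-4 - 3*(-6 - 6))/((-3*(-6 - 6))) + 43770 = (-4 - 3*(-12))/((-3*(-12))) + 43770 = (-4 + 36)/36 + 43770 = (1/36)*32 + 43770 = 8/9 + 43770 = 393938/9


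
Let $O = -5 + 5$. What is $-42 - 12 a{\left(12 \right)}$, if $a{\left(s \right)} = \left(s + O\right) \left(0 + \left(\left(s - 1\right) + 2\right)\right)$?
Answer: $-1914$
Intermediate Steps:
$O = 0$
$a{\left(s \right)} = s \left(1 + s\right)$ ($a{\left(s \right)} = \left(s + 0\right) \left(0 + \left(\left(s - 1\right) + 2\right)\right) = s \left(0 + \left(\left(-1 + s\right) + 2\right)\right) = s \left(0 + \left(1 + s\right)\right) = s \left(1 + s\right)$)
$-42 - 12 a{\left(12 \right)} = -42 - 12 \cdot 12 \left(1 + 12\right) = -42 - 12 \cdot 12 \cdot 13 = -42 - 1872 = -1914$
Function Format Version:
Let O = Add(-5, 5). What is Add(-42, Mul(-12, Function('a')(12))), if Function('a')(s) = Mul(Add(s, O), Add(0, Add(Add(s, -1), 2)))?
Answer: -1914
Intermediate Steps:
O = 0
Function('a')(s) = Mul(s, Add(1, s)) (Function('a')(s) = Mul(Add(s, 0), Add(0, Add(Add(s, -1), 2))) = Mul(s, Add(0, Add(Add(-1, s), 2))) = Mul(s, Add(0, Add(1, s))) = Mul(s, Add(1, s)))
Add(-42, Mul(-12, Function('a')(12))) = Add(-42, Mul(-12, Mul(12, Add(1, 12)))) = Add(-42, Mul(-12, Mul(12, 13))) = Add(-42, Mul(-12, 156)) = Add(-42, -1872) = -1914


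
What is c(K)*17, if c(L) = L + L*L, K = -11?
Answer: 1870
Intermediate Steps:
c(L) = L + L²
c(K)*17 = -11*(1 - 11)*17 = -11*(-10)*17 = 110*17 = 1870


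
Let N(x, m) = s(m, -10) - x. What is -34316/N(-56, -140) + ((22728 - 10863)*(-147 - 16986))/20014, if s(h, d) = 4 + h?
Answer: -1946980397/200140 ≈ -9728.1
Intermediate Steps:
N(x, m) = 4 + m - x (N(x, m) = (4 + m) - x = 4 + m - x)
-34316/N(-56, -140) + ((22728 - 10863)*(-147 - 16986))/20014 = -34316/(4 - 140 - 1*(-56)) + ((22728 - 10863)*(-147 - 16986))/20014 = -34316/(4 - 140 + 56) + (11865*(-17133))*(1/20014) = -34316/(-80) - 203283045*1/20014 = -34316*(-1/80) - 203283045/20014 = 8579/20 - 203283045/20014 = -1946980397/200140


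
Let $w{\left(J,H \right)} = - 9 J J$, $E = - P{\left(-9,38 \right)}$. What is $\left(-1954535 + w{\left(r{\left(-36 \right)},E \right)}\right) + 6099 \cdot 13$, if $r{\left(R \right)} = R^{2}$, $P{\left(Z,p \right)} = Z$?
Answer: $-16991792$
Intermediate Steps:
$E = 9$ ($E = \left(-1\right) \left(-9\right) = 9$)
$w{\left(J,H \right)} = - 9 J^{2}$
$\left(-1954535 + w{\left(r{\left(-36 \right)},E \right)}\right) + 6099 \cdot 13 = \left(-1954535 - 9 \left(\left(-36\right)^{2}\right)^{2}\right) + 6099 \cdot 13 = \left(-1954535 - 9 \cdot 1296^{2}\right) + 79287 = \left(-1954535 - 15116544\right) + 79287 = -17071079 + 79287 = -16991792$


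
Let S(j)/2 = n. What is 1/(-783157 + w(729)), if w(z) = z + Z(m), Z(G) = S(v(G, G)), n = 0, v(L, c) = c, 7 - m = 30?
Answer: -1/782428 ≈ -1.2781e-6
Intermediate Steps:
m = -23 (m = 7 - 1*30 = 7 - 30 = -23)
S(j) = 0 (S(j) = 2*0 = 0)
Z(G) = 0
w(z) = z (w(z) = z + 0 = z)
1/(-783157 + w(729)) = 1/(-783157 + 729) = 1/(-782428) = -1/782428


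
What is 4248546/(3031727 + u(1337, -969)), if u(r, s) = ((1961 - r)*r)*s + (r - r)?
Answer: -4248546/805393345 ≈ -0.0052751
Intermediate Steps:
u(r, s) = r*s*(1961 - r) (u(r, s) = (r*(1961 - r))*s + 0 = r*s*(1961 - r) + 0 = r*s*(1961 - r))
4248546/(3031727 + u(1337, -969)) = 4248546/(3031727 + 1337*(-969)*(1961 - 1*1337)) = 4248546/(3031727 + 1337*(-969)*(1961 - 1337)) = 4248546/(3031727 + 1337*(-969)*624) = 4248546/(3031727 - 808425072) = 4248546/(-805393345) = 4248546*(-1/805393345) = -4248546/805393345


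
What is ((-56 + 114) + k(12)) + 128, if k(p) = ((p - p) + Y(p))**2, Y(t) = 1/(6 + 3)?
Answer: 15067/81 ≈ 186.01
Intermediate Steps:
Y(t) = 1/9
k(p) = 1/81 (k(p) = ((p - p) + 1/9)**2 = (0 + 1/9)**2 = (1/9)**2 = 1/81)
((-56 + 114) + k(12)) + 128 = ((-56 + 114) + 1/81) + 128 = (58 + 1/81) + 128 = 4699/81 + 128 = 15067/81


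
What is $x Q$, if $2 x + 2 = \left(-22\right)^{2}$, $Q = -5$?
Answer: $-1205$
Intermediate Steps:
$x = 241$ ($x = -1 + \frac{\left(-22\right)^{2}}{2} = -1 + \frac{1}{2} \cdot 484 = -1 + 242 = 241$)
$x Q = 241 \left(-5\right) = -1205$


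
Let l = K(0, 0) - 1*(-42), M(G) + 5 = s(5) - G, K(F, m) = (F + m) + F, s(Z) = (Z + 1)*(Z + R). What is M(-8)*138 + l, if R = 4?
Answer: 7908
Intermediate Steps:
s(Z) = (1 + Z)*(4 + Z) (s(Z) = (Z + 1)*(Z + 4) = (1 + Z)*(4 + Z))
K(F, m) = m + 2*F
M(G) = 49 - G (M(G) = -5 + ((4 + 5² + 5*5) - G) = -5 + ((4 + 25 + 25) - G) = -5 + (54 - G) = 49 - G)
l = 42 (l = (0 + 2*0) - 1*(-42) = (0 + 0) + 42 = 0 + 42 = 42)
M(-8)*138 + l = (49 - 1*(-8))*138 + 42 = (49 + 8)*138 + 42 = 57*138 + 42 = 7866 + 42 = 7908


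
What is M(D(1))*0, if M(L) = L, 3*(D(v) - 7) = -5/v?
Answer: 0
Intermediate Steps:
D(v) = 7 - 5/(3*v) (D(v) = 7 + (-5/v)/3 = 7 - 5/(3*v))
M(D(1))*0 = (7 - 5/3/1)*0 = (7 - 5/3*1)*0 = (7 - 5/3)*0 = (16/3)*0 = 0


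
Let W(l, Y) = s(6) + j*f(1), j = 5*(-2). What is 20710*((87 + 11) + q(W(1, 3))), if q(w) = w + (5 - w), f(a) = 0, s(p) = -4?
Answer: 2133130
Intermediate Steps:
j = -10
W(l, Y) = -4 (W(l, Y) = -4 - 10*0 = -4 + 0 = -4)
q(w) = 5
20710*((87 + 11) + q(W(1, 3))) = 20710*((87 + 11) + 5) = 20710*(98 + 5) = 20710*103 = 2133130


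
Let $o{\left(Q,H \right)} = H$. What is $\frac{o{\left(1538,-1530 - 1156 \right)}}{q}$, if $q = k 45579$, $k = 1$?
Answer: $- \frac{2686}{45579} \approx -0.058931$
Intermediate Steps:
$q = 45579$ ($q = 1 \cdot 45579 = 45579$)
$\frac{o{\left(1538,-1530 - 1156 \right)}}{q} = \frac{-1530 - 1156}{45579} = \left(-2686\right) \frac{1}{45579} = - \frac{2686}{45579}$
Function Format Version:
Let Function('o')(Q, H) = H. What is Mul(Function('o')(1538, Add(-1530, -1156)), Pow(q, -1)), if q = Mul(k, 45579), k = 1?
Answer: Rational(-2686, 45579) ≈ -0.058931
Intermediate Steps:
q = 45579 (q = Mul(1, 45579) = 45579)
Mul(Function('o')(1538, Add(-1530, -1156)), Pow(q, -1)) = Mul(Add(-1530, -1156), Pow(45579, -1)) = Mul(-2686, Rational(1, 45579)) = Rational(-2686, 45579)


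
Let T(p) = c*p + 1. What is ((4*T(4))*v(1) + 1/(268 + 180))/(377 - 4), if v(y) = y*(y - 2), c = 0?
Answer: -1791/167104 ≈ -0.010718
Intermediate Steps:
v(y) = y*(-2 + y)
T(p) = 1 (T(p) = 0*p + 1 = 0 + 1 = 1)
((4*T(4))*v(1) + 1/(268 + 180))/(377 - 4) = ((4*1)*(1*(-2 + 1)) + 1/(268 + 180))/(377 - 4) = (4*(1*(-1)) + 1/448)/373 = (4*(-1) + 1/448)*(1/373) = (-4 + 1/448)*(1/373) = -1791/448*1/373 = -1791/167104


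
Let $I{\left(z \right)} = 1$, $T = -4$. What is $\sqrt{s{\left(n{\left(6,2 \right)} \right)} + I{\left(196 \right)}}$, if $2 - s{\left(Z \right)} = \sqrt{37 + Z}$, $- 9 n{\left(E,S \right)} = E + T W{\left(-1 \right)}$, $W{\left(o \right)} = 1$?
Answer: $\frac{\sqrt{27 - 3 \sqrt{331}}}{3} \approx 1.7506 i$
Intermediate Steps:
$n{\left(E,S \right)} = \frac{4}{9} - \frac{E}{9}$ ($n{\left(E,S \right)} = - \frac{E - 4}{9} = - \frac{-4 + E}{9} = \frac{4}{9} - \frac{E}{9}$)
$s{\left(Z \right)} = 2 - \sqrt{37 + Z}$
$\sqrt{s{\left(n{\left(6,2 \right)} \right)} + I{\left(196 \right)}} = \sqrt{\left(2 - \sqrt{37 + \left(\frac{4}{9} - \frac{2}{3}\right)}\right) + 1} = \sqrt{\left(2 - \sqrt{37 - \frac{2}{9}}\right) + 1} = \sqrt{\left(2 - \sqrt{\frac{331}{9}}\right) + 1} = \sqrt{\left(2 - \frac{\sqrt{331}}{3}\right) + 1} = \sqrt{3 - \frac{\sqrt{331}}{3}}$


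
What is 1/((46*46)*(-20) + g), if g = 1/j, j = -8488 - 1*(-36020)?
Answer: -27532/1165154239 ≈ -2.3629e-5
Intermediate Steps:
j = 27532 (j = -8488 + 36020 = 27532)
g = 1/27532 ≈ 3.6321e-5
1/((46*46)*(-20) + g) = 1/((46*46)*(-20) + 1/27532) = 1/(2116*(-20) + 1/27532) = 1/(-42320 + 1/27532) = 1/(-1165154239/27532) = -27532/1165154239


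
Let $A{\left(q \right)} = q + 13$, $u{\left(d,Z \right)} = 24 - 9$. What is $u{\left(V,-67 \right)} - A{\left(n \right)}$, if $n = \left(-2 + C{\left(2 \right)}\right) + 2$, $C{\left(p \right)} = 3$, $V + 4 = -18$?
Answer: $-1$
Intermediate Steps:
$V = -22$ ($V = -4 - 18 = -22$)
$n = 3$ ($n = \left(-2 + 3\right) + 2 = 1 + 2 = 3$)
$u{\left(d,Z \right)} = 15$
$A{\left(q \right)} = 13 + q$
$u{\left(V,-67 \right)} - A{\left(n \right)} = 15 - \left(13 + 3\right) = 15 - 16 = -1$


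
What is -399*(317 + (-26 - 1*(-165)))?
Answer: -181944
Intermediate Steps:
-399*(317 + (-26 - 1*(-165))) = -399*(317 + (-26 + 165)) = -399*(317 + 139) = -399*456 = -181944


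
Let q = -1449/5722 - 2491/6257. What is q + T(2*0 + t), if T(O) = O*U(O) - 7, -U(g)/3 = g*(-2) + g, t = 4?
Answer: 1444584819/35802554 ≈ 40.349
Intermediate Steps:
U(g) = 3*g (U(g) = -3*(g*(-2) + g) = -3*(-2*g + g) = -(-3)*g = 3*g)
T(O) = -7 + 3*O² (T(O) = O*(3*O) - 7 = 3*O² - 7 = -7 + 3*O²)
q = -23319895/35802554 (q = -1449*1/5722 - 2491*1/6257 = -1449/5722 - 2491/6257 = -23319895/35802554 ≈ -0.65135)
q + T(2*0 + t) = -23319895/35802554 + (-7 + 3*(2*0 + 4)²) = -23319895/35802554 + (-7 + 3*(0 + 4)²) = -23319895/35802554 + (-7 + 3*4²) = -23319895/35802554 + (-7 + 3*16) = -23319895/35802554 + (-7 + 48) = -23319895/35802554 + 41 = 1444584819/35802554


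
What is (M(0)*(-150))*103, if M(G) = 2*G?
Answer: 0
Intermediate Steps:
(M(0)*(-150))*103 = ((2*0)*(-150))*103 = (0*(-150))*103 = 0*103 = 0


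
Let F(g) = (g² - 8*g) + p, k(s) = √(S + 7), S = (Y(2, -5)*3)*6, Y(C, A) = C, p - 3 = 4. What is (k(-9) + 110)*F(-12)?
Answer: 27170 + 247*√43 ≈ 28790.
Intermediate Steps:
p = 7 (p = 3 + 4 = 7)
S = 36 (S = (2*3)*6 = 6*6 = 36)
k(s) = √43 (k(s) = √(36 + 7) = √43)
F(g) = 7 + g² - 8*g (F(g) = (g² - 8*g) + 7 = 7 + g² - 8*g)
(k(-9) + 110)*F(-12) = (√43 + 110)*(7 + (-12)² - 8*(-12)) = (110 + √43)*(7 + 144 + 96) = (110 + √43)*247 = 27170 + 247*√43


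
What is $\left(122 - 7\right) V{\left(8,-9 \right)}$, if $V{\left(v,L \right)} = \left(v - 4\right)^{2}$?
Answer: $1840$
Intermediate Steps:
$V{\left(v,L \right)} = \left(-4 + v\right)^{2}$
$\left(122 - 7\right) V{\left(8,-9 \right)} = \left(122 - 7\right) \left(-4 + 8\right)^{2} = 115 \cdot 4^{2} = 115 \cdot 16 = 1840$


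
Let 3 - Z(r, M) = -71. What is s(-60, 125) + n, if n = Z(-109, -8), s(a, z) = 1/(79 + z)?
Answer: 15097/204 ≈ 74.005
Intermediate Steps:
Z(r, M) = 74 (Z(r, M) = 3 - 1*(-71) = 3 + 71 = 74)
n = 74
s(-60, 125) + n = 1/(79 + 125) + 74 = 1/204 + 74 = 15097/204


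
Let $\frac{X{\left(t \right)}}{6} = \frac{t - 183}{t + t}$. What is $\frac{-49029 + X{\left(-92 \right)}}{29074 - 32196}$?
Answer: $\frac{4509843}{287224} \approx 15.701$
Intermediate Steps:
$X{\left(t \right)} = \frac{3 \left(-183 + t\right)}{t}$ ($X{\left(t \right)} = 6 \frac{t - 183}{t + t} = 6 \frac{-183 + t}{2 t} = \frac{3 \left(-183 + t\right)}{t}$)
$\frac{-49029 + X{\left(-92 \right)}}{29074 - 32196} = \frac{-49029 - \left(-3 + \frac{549}{-92}\right)}{29074 - 32196} = \frac{-49029 + \left(3 - - \frac{549}{92}\right)}{-3122} = \left(-49029 + \left(3 + \frac{549}{92}\right)\right) \left(- \frac{1}{3122}\right) = \left(-49029 + \frac{825}{92}\right) \left(- \frac{1}{3122}\right) = \left(- \frac{4509843}{92}\right) \left(- \frac{1}{3122}\right) = \frac{4509843}{287224}$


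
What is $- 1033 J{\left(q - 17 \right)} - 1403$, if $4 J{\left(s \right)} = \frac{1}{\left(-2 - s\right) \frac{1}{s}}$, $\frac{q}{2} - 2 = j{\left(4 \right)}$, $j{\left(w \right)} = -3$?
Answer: $- \frac{75777}{68} \approx -1114.4$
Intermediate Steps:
$q = -2$ ($q = 4 + 2 \left(-3\right) = 4 - 6 = -2$)
$J{\left(s \right)} = \frac{s}{4 \left(-2 - s\right)}$ ($J{\left(s \right)} = \frac{1}{4 \frac{-2 - s}{s}} = \frac{s \frac{1}{-2 - s}}{4} = \frac{s}{4 \left(-2 - s\right)}$)
$- 1033 J{\left(q - 17 \right)} - 1403 = - 1033 \left(- \frac{-2 - 17}{8 + 4 \left(-2 - 17\right)}\right) - 1403 = - 1033 \left(\left(-1\right) \left(-19\right) \frac{1}{8 + 4 \left(-19\right)}\right) - 1403 = - 1033 \left(\left(-1\right) \left(-19\right) \frac{1}{8 - 76}\right) - 1403 = - 1033 \left(\left(-1\right) \left(-19\right) \frac{1}{-68}\right) - 1403 = - 1033 \left(\left(-1\right) \left(-19\right) \left(- \frac{1}{68}\right)\right) - 1403 = \left(-1033\right) \left(- \frac{19}{68}\right) - 1403 = \frac{19627}{68} - 1403 = - \frac{75777}{68}$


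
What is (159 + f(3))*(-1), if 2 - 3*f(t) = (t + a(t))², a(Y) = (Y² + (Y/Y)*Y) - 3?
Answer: -335/3 ≈ -111.67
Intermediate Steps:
a(Y) = -3 + Y + Y² (a(Y) = (Y² + 1*Y) - 3 = (Y² + Y) - 3 = (Y + Y²) - 3 = -3 + Y + Y²)
f(t) = ⅔ - (-3 + t² + 2*t)²/3 (f(t) = ⅔ - (t + (-3 + t + t²))²/3 = ⅔ - (-3 + t² + 2*t)²/3)
(159 + f(3))*(-1) = (159 + (⅔ - (-3 + 3² + 2*3)²/3))*(-1) = (159 + (⅔ - (-3 + 9 + 6)²/3))*(-1) = (159 + (⅔ - ⅓*12²))*(-1) = (159 + (⅔ - ⅓*144))*(-1) = (159 + (⅔ - 48))*(-1) = (159 - 142/3)*(-1) = (335/3)*(-1) = -335/3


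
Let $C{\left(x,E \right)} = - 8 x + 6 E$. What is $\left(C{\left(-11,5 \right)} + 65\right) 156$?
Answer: $28548$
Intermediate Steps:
$\left(C{\left(-11,5 \right)} + 65\right) 156 = \left(\left(\left(-8\right) \left(-11\right) + 6 \cdot 5\right) + 65\right) 156 = \left(\left(88 + 30\right) + 65\right) 156 = \left(118 + 65\right) 156 = 183 \cdot 156 = 28548$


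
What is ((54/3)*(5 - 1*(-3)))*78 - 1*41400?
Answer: -30168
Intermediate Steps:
((54/3)*(5 - 1*(-3)))*78 - 1*41400 = ((54*(1/3))*(5 + 3))*78 - 41400 = (18*8)*78 - 41400 = 144*78 - 41400 = 11232 - 41400 = -30168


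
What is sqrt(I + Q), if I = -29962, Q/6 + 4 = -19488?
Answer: I*sqrt(146914) ≈ 383.29*I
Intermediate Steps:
Q = -116952 (Q = -24 + 6*(-19488) = -24 - 116928 = -116952)
sqrt(I + Q) = sqrt(-29962 - 116952) = sqrt(-146914) = I*sqrt(146914)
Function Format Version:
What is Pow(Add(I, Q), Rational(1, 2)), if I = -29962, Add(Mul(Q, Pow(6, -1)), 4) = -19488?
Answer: Mul(I, Pow(146914, Rational(1, 2))) ≈ Mul(383.29, I)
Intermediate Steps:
Q = -116952 (Q = Add(-24, Mul(6, -19488)) = Add(-24, -116928) = -116952)
Pow(Add(I, Q), Rational(1, 2)) = Pow(Add(-29962, -116952), Rational(1, 2)) = Pow(-146914, Rational(1, 2)) = Mul(I, Pow(146914, Rational(1, 2)))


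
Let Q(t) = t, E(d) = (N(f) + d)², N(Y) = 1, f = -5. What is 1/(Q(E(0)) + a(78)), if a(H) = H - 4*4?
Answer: 1/63 ≈ 0.015873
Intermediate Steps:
E(d) = (1 + d)²
a(H) = -16 + H (a(H) = H - 16 = -16 + H)
1/(Q(E(0)) + a(78)) = 1/((1 + 0)² + (-16 + 78)) = 1/(1² + 62) = 1/(1 + 62) = 1/63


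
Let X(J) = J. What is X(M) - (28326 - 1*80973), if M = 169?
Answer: 52816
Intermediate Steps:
X(M) - (28326 - 1*80973) = 169 - (28326 - 1*80973) = 169 - (28326 - 80973) = 169 - 1*(-52647) = 169 + 52647 = 52816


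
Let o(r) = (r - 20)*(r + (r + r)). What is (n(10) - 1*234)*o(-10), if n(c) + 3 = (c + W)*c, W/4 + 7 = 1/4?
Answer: -366300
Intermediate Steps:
W = -27 (W = -28 + 4/4 = -28 + 4*(¼) = -28 + 1 = -27)
o(r) = 3*r*(-20 + r) (o(r) = (-20 + r)*(r + 2*r) = (-20 + r)*(3*r) = 3*r*(-20 + r))
n(c) = -3 + c*(-27 + c) (n(c) = -3 + (c - 27)*c = -3 + (-27 + c)*c = -3 + c*(-27 + c))
(n(10) - 1*234)*o(-10) = ((-3 + 10² - 27*10) - 1*234)*(3*(-10)*(-20 - 10)) = ((-3 + 100 - 270) - 234)*(3*(-10)*(-30)) = (-173 - 234)*900 = -407*900 = -366300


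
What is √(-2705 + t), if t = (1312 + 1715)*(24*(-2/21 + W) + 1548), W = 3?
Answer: √239811691/7 ≈ 2212.3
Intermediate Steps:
t = 34277748/7 (t = (1312 + 1715)*(24*(-2/21 + 3) + 1548) = 3027*(24*(-2*1/21 + 3) + 1548) = 3027*(24*(-2/21 + 3) + 1548) = 3027*(24*(61/21) + 1548) = 3027*(488/7 + 1548) = 3027*(11324/7) = 34277748/7 ≈ 4.8968e+6)
√(-2705 + t) = √(-2705 + 34277748/7) = √(34258813/7) = √239811691/7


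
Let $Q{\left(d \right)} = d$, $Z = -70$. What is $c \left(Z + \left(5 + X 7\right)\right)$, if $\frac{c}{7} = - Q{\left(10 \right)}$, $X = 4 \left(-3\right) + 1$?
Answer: $9940$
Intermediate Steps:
$X = -11$ ($X = -12 + 1 = -11$)
$c = -70$ ($c = 7 \left(\left(-1\right) 10\right) = 7 \left(-10\right) = -70$)
$c \left(Z + \left(5 + X 7\right)\right) = - 70 \left(-70 + \left(5 - 77\right)\right) = - 70 \left(-70 - 72\right) = \left(-70\right) \left(-142\right) = 9940$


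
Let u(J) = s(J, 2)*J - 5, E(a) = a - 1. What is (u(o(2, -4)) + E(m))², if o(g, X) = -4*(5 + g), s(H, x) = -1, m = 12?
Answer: 1156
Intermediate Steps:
E(a) = -1 + a
o(g, X) = -20 - 4*g
u(J) = -5 - J (u(J) = -J - 5 = -5 - J)
(u(o(2, -4)) + E(m))² = ((-5 - (-20 - 4*2)) + (-1 + 12))² = ((-5 - (-20 - 8)) + 11)² = ((-5 - 1*(-28)) + 11)² = ((-5 + 28) + 11)² = (23 + 11)² = 34² = 1156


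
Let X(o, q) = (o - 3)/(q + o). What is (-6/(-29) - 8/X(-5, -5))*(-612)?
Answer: 173808/29 ≈ 5993.4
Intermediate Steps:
X(o, q) = (-3 + o)/(o + q)
(-6/(-29) - 8/X(-5, -5))*(-612) = (-6/(-29) - 8*(-5 - 5)/(-3 - 5))*(-612) = (-6*(-1/29) - 8/(-8/(-10)))*(-612) = (6/29 - 8/((-⅒*(-8))))*(-612) = (6/29 - 8/⅘)*(-612) = (6/29 - 8*5/4)*(-612) = (6/29 - 10)*(-612) = -284/29*(-612) = 173808/29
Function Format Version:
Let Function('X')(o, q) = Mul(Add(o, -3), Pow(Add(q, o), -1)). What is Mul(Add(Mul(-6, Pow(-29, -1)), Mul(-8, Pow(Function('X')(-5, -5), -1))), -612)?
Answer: Rational(173808, 29) ≈ 5993.4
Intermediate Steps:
Function('X')(o, q) = Mul(Pow(Add(o, q), -1), Add(-3, o)) (Function('X')(o, q) = Mul(Add(-3, o), Pow(Add(o, q), -1)) = Mul(Pow(Add(o, q), -1), Add(-3, o)))
Mul(Add(Mul(-6, Pow(-29, -1)), Mul(-8, Pow(Function('X')(-5, -5), -1))), -612) = Mul(Add(Mul(-6, Pow(-29, -1)), Mul(-8, Pow(Mul(Pow(Add(-5, -5), -1), Add(-3, -5)), -1))), -612) = Mul(Add(Mul(-6, Rational(-1, 29)), Mul(-8, Pow(Mul(Pow(-10, -1), -8), -1))), -612) = Mul(Add(Rational(6, 29), Mul(-8, Pow(Mul(Rational(-1, 10), -8), -1))), -612) = Mul(Add(Rational(6, 29), Mul(-8, Pow(Rational(4, 5), -1))), -612) = Mul(Add(Rational(6, 29), Mul(-8, Rational(5, 4))), -612) = Mul(Add(Rational(6, 29), -10), -612) = Mul(Rational(-284, 29), -612) = Rational(173808, 29)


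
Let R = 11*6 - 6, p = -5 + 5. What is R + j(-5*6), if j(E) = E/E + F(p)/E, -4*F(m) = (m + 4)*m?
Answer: 61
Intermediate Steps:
p = 0
R = 60 (R = 66 - 6 = 60)
F(m) = -m*(4 + m)/4 (F(m) = -(m + 4)*m/4 = -(4 + m)*m/4 = -m*(4 + m)/4)
j(E) = 1 (j(E) = E/E + (-¼*0*(4 + 0))/E = 1 + (-¼*0*4)/E = 1 + 0/E = 1 + 0 = 1)
R + j(-5*6) = 60 + 1 = 61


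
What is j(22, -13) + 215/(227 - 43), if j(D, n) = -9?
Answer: -1441/184 ≈ -7.8315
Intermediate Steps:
j(22, -13) + 215/(227 - 43) = -9 + 215/(227 - 43) = -9 + 215/184 = -1441/184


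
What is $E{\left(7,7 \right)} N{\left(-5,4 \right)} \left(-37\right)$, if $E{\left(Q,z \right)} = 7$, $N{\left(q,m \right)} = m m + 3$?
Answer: $-4921$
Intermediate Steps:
$N{\left(q,m \right)} = 3 + m^{2}$ ($N{\left(q,m \right)} = m^{2} + 3 = 3 + m^{2}$)
$E{\left(7,7 \right)} N{\left(-5,4 \right)} \left(-37\right) = 7 \left(3 + 4^{2}\right) \left(-37\right) = 7 \left(3 + 16\right) \left(-37\right) = 7 \cdot 19 \left(-37\right) = 133 \left(-37\right) = -4921$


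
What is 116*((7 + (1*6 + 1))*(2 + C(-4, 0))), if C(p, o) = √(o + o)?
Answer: 3248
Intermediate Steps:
C(p, o) = √2*√o (C(p, o) = √(2*o) = √2*√o)
116*((7 + (1*6 + 1))*(2 + C(-4, 0))) = 116*((7 + (1*6 + 1))*(2 + √2*√0)) = 116*((7 + (6 + 1))*(2 + √2*0)) = 116*((7 + 7)*(2 + 0)) = 116*(14*2) = 116*28 = 3248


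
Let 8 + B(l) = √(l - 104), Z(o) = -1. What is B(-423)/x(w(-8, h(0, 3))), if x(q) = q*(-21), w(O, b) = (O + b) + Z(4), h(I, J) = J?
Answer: -4/63 + I*√527/126 ≈ -0.063492 + 0.18219*I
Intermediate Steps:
w(O, b) = -1 + O + b (w(O, b) = (O + b) - 1 = -1 + O + b)
B(l) = -8 + √(-104 + l) (B(l) = -8 + √(l - 104) = -8 + √(-104 + l))
x(q) = -21*q
B(-423)/x(w(-8, h(0, 3))) = (-8 + √(-104 - 423))/((-21*(-1 - 8 + 3))) = (-8 + √(-527))/((-21*(-6))) = (-8 + I*√527)/126 = (-8 + I*√527)*(1/126) = -4/63 + I*√527/126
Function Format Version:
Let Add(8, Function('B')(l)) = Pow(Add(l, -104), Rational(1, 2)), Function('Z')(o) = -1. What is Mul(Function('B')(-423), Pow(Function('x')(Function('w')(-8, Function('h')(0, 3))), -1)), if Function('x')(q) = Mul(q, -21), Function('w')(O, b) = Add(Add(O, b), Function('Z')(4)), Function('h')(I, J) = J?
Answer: Add(Rational(-4, 63), Mul(Rational(1, 126), I, Pow(527, Rational(1, 2)))) ≈ Add(-0.063492, Mul(0.18219, I))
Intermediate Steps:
Function('w')(O, b) = Add(-1, O, b) (Function('w')(O, b) = Add(Add(O, b), -1) = Add(-1, O, b))
Function('B')(l) = Add(-8, Pow(Add(-104, l), Rational(1, 2))) (Function('B')(l) = Add(-8, Pow(Add(l, -104), Rational(1, 2))) = Add(-8, Pow(Add(-104, l), Rational(1, 2))))
Function('x')(q) = Mul(-21, q)
Mul(Function('B')(-423), Pow(Function('x')(Function('w')(-8, Function('h')(0, 3))), -1)) = Mul(Add(-8, Pow(Add(-104, -423), Rational(1, 2))), Pow(Mul(-21, Add(-1, -8, 3)), -1)) = Mul(Add(-8, Pow(-527, Rational(1, 2))), Pow(Mul(-21, -6), -1)) = Mul(Add(-8, Mul(I, Pow(527, Rational(1, 2)))), Pow(126, -1)) = Mul(Add(-8, Mul(I, Pow(527, Rational(1, 2)))), Rational(1, 126)) = Add(Rational(-4, 63), Mul(Rational(1, 126), I, Pow(527, Rational(1, 2))))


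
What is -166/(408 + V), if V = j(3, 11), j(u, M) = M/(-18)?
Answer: -2988/7333 ≈ -0.40747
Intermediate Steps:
j(u, M) = -M/18 (j(u, M) = M*(-1/18) = -M/18)
V = -11/18 (V = -1/18*11 = -11/18 ≈ -0.61111)
-166/(408 + V) = -166/(408 - 11/18) = -166/7333/18 = -166*18/7333 = -2988/7333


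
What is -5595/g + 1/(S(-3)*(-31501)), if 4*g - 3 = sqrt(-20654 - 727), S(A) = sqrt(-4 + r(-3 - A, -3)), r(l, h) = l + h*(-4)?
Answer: -2238/713 - sqrt(2)/126004 + 746*I*sqrt(21381)/713 ≈ -3.1389 + 152.99*I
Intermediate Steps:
r(l, h) = l - 4*h
S(A) = sqrt(5 - A) (S(A) = sqrt(-4 + ((-3 - A) - 4*(-3))) = sqrt(-4 + ((-3 - A) + 12)) = sqrt(-4 + (9 - A)) = sqrt(5 - A))
g = 3/4 + I*sqrt(21381)/4 (g = 3/4 + sqrt(-20654 - 727)/4 = 3/4 + sqrt(-21381)/4 = 3/4 + (I*sqrt(21381))/4 = 3/4 + I*sqrt(21381)/4 ≈ 0.75 + 36.556*I)
-5595/g + 1/(S(-3)*(-31501)) = -5595/(3/4 + I*sqrt(21381)/4) + 1/(sqrt(5 - 1*(-3))*(-31501)) = -5595/(3/4 + I*sqrt(21381)/4) - 1/31501/sqrt(5 + 3) = -5595/(3/4 + I*sqrt(21381)/4) - 1/31501/sqrt(8) = -5595/(3/4 + I*sqrt(21381)/4) - 1/31501/(2*sqrt(2)) = -5595/(3/4 + I*sqrt(21381)/4) + (sqrt(2)/4)*(-1/31501) = -5595/(3/4 + I*sqrt(21381)/4) - sqrt(2)/126004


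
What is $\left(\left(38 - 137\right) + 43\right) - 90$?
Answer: $-146$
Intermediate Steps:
$\left(\left(38 - 137\right) + 43\right) - 90 = \left(-99 + 43\right) - 90 = -56 - 90 = -146$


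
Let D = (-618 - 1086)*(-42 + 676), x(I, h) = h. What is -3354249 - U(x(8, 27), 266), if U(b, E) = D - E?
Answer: -2273647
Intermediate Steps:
D = -1080336 (D = -1704*634 = -1080336)
U(b, E) = -1080336 - E
-3354249 - U(x(8, 27), 266) = -3354249 - (-1080336 - 1*266) = -3354249 - (-1080336 - 266) = -3354249 - 1*(-1080602) = -3354249 + 1080602 = -2273647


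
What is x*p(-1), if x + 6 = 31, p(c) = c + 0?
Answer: -25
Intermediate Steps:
p(c) = c
x = 25 (x = -6 + 31 = 25)
x*p(-1) = 25*(-1) = -25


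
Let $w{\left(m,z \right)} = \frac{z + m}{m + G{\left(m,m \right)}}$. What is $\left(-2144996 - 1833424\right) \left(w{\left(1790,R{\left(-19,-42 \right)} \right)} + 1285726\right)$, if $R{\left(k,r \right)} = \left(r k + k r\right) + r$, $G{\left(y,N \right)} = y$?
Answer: $- \frac{915613953084504}{179} \approx -5.1152 \cdot 10^{12}$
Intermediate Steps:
$R{\left(k,r \right)} = r + 2 k r$ ($R{\left(k,r \right)} = \left(k r + k r\right) + r = 2 k r + r = r + 2 k r$)
$w{\left(m,z \right)} = \frac{m + z}{2 m}$ ($w{\left(m,z \right)} = \frac{z + m}{m + m} = \frac{m + z}{2 m}$)
$\left(-2144996 - 1833424\right) \left(w{\left(1790,R{\left(-19,-42 \right)} \right)} + 1285726\right) = \left(-2144996 - 1833424\right) \left(\frac{1790 - 42 \left(1 + 2 \left(-19\right)\right)}{2 \cdot 1790} + 1285726\right) = - 3978420 \left(\frac{1}{2} \cdot \frac{1}{1790} \left(1790 - 42 \left(1 - 38\right)\right) + 1285726\right) = - 3978420 \left(\frac{1}{2} \cdot \frac{1}{1790} \left(1790 - -1554\right) + 1285726\right) = - 3978420 \left(\frac{1}{2} \cdot \frac{1}{1790} \left(1790 + 1554\right) + 1285726\right) = - 3978420 \left(\frac{1}{2} \cdot \frac{1}{1790} \cdot 3344 + 1285726\right) = - 3978420 \left(\frac{836}{895} + 1285726\right) = \left(-3978420\right) \frac{1150725606}{895} = - \frac{915613953084504}{179}$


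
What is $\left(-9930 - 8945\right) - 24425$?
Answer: $-43300$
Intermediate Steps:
$\left(-9930 - 8945\right) - 24425 = -18875 - 24425 = -43300$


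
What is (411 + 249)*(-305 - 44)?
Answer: -230340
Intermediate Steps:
(411 + 249)*(-305 - 44) = 660*(-349) = -230340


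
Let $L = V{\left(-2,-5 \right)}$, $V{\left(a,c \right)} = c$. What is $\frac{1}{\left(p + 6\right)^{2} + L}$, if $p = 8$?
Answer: $\frac{1}{191} \approx 0.0052356$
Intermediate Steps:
$L = -5$
$\frac{1}{\left(p + 6\right)^{2} + L} = \frac{1}{\left(8 + 6\right)^{2} - 5} = \frac{1}{14^{2} - 5} = \frac{1}{196 - 5} = \frac{1}{191}$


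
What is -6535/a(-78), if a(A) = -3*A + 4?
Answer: -6535/238 ≈ -27.458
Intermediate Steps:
a(A) = 4 - 3*A
-6535/a(-78) = -6535/(4 - 3*(-78)) = -6535/(4 + 234) = -6535/238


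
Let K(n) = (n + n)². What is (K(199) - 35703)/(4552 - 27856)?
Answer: -122701/23304 ≈ -5.2652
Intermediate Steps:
K(n) = 4*n² (K(n) = (2*n)² = 4*n²)
(K(199) - 35703)/(4552 - 27856) = (4*199² - 35703)/(4552 - 27856) = (4*39601 - 35703)/(-23304) = (158404 - 35703)*(-1/23304) = 122701*(-1/23304) = -122701/23304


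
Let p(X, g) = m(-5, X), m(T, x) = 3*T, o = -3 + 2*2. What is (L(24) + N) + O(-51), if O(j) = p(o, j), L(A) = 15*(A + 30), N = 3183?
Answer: 3978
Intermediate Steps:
L(A) = 450 + 15*A (L(A) = 15*(30 + A) = 450 + 15*A)
o = 1 (o = -3 + 4 = 1)
p(X, g) = -15 (p(X, g) = 3*(-5) = -15)
O(j) = -15
(L(24) + N) + O(-51) = ((450 + 15*24) + 3183) - 15 = ((450 + 360) + 3183) - 15 = (810 + 3183) - 15 = 3993 - 15 = 3978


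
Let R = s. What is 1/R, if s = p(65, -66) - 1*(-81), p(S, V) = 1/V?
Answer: 66/5345 ≈ 0.012348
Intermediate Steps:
s = 5345/66 (s = 1/(-66) - 1*(-81) = -1/66 + 81 = 5345/66 ≈ 80.985)
R = 5345/66 ≈ 80.985
1/R = 1/(5345/66) = 66/5345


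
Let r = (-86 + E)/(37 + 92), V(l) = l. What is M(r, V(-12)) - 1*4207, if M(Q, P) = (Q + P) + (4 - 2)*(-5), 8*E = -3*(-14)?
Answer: -2182487/516 ≈ -4229.6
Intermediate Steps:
E = 21/4 (E = (-3*(-14))/8 = (⅛)*42 = 21/4 ≈ 5.2500)
r = -323/516 (r = (-86 + 21/4)/(37 + 92) = -323/4/129 = -323/4*1/129 = -323/516 ≈ -0.62597)
M(Q, P) = -10 + P + Q (M(Q, P) = (P + Q) + 2*(-5) = (P + Q) - 10 = -10 + P + Q)
M(r, V(-12)) - 1*4207 = (-10 - 12 - 323/516) - 1*4207 = -11675/516 - 4207 = -2182487/516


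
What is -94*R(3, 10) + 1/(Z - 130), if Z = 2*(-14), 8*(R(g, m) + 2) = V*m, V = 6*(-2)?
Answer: 252483/158 ≈ 1598.0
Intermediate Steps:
V = -12
R(g, m) = -2 - 3*m/2 (R(g, m) = -2 + (-12*m)/8 = -2 - 3*m/2)
Z = -28
-94*R(3, 10) + 1/(Z - 130) = -94*(-2 - 3/2*10) + 1/(-28 - 130) = -94*(-2 - 15) + 1/(-158) = -94*(-17) - 1/158 = 1598 - 1/158 = 252483/158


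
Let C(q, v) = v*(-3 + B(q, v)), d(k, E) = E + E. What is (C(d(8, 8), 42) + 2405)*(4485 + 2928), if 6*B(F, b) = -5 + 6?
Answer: 16946118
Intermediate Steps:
d(k, E) = 2*E
B(F, b) = ⅙ (B(F, b) = (-5 + 6)/6 = (⅙)*1 = ⅙)
C(q, v) = -17*v/6 (C(q, v) = v*(-3 + ⅙) = v*(-17/6) = -17*v/6)
(C(d(8, 8), 42) + 2405)*(4485 + 2928) = (-17/6*42 + 2405)*(4485 + 2928) = (-119 + 2405)*7413 = 2286*7413 = 16946118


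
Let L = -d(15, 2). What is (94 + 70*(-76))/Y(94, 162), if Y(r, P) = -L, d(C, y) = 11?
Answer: -5226/11 ≈ -475.09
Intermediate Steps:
L = -11 (L = -1*11 = -11)
Y(r, P) = 11 (Y(r, P) = -1*(-11) = 11)
(94 + 70*(-76))/Y(94, 162) = (94 + 70*(-76))/11 = (94 - 5320)*(1/11) = -5226*1/11 = -5226/11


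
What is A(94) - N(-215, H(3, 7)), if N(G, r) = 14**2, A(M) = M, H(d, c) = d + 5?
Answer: -102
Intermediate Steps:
H(d, c) = 5 + d
N(G, r) = 196
A(94) - N(-215, H(3, 7)) = 94 - 1*196 = 94 - 196 = -102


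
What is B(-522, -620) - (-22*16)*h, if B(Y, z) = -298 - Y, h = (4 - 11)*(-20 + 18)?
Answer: 5152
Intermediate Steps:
h = 14 (h = -7*(-2) = 14)
B(-522, -620) - (-22*16)*h = (-298 - 1*(-522)) - (-22*16)*14 = (-298 + 522) - (-352)*14 = 224 - 1*(-4928) = 224 + 4928 = 5152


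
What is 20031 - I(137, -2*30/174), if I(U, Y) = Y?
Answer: 580909/29 ≈ 20031.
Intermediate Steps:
20031 - I(137, -2*30/174) = 20031 - (-2*30)/174 = 20031 - (-60)/174 = 20031 - 1*(-10/29) = 20031 + 10/29 = 580909/29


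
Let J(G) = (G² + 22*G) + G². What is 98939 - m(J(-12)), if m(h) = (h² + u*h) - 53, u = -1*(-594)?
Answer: 84160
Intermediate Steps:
u = 594
J(G) = 2*G² + 22*G
m(h) = -53 + h² + 594*h (m(h) = (h² + 594*h) - 53 = -53 + h² + 594*h)
98939 - m(J(-12)) = 98939 - (-53 + (2*(-12)*(11 - 12))² + 594*(2*(-12)*(11 - 12))) = 98939 - (-53 + (2*(-12)*(-1))² + 594*(2*(-12)*(-1))) = 98939 - (-53 + 24² + 594*24) = 98939 - (-53 + 576 + 14256) = 98939 - 1*14779 = 98939 - 14779 = 84160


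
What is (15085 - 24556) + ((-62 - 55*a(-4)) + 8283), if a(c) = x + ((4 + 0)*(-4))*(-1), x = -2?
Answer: -2020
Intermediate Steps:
a(c) = 14 (a(c) = -2 + ((4 + 0)*(-4))*(-1) = -2 + (4*(-4))*(-1) = -2 - 16*(-1) = -2 + 16 = 14)
(15085 - 24556) + ((-62 - 55*a(-4)) + 8283) = (15085 - 24556) + ((-62 - 55*14) + 8283) = -9471 + ((-62 - 770) + 8283) = -9471 + (-832 + 8283) = -9471 + 7451 = -2020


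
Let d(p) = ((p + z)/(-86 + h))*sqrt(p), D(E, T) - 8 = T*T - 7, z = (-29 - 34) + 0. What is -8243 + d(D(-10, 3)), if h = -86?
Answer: -8243 + 53*sqrt(10)/172 ≈ -8242.0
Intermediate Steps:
z = -63 (z = -63 + 0 = -63)
D(E, T) = 1 + T**2 (D(E, T) = 8 + (T*T - 7) = 8 + (T**2 - 7) = 8 + (-7 + T**2) = 1 + T**2)
d(p) = sqrt(p)*(63/172 - p/172) (d(p) = ((p - 63)/(-86 - 86))*sqrt(p) = ((-63 + p)/(-172))*sqrt(p) = ((-63 + p)*(-1/172))*sqrt(p) = (63/172 - p/172)*sqrt(p) = sqrt(p)*(63/172 - p/172))
-8243 + d(D(-10, 3)) = -8243 + sqrt(1 + 3**2)*(63 - (1 + 3**2))/172 = -8243 + sqrt(1 + 9)*(63 - (1 + 9))/172 = -8243 + sqrt(10)*(63 - 1*10)/172 = -8243 + sqrt(10)*(63 - 10)/172 = -8243 + (1/172)*sqrt(10)*53 = -8243 + 53*sqrt(10)/172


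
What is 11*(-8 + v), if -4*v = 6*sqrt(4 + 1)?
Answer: -88 - 33*sqrt(5)/2 ≈ -124.90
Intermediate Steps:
v = -3*sqrt(5)/2 (v = -3*sqrt(4 + 1)/2 = -3*sqrt(5)/2 ≈ -3.3541)
11*(-8 + v) = 11*(-8 - 3*sqrt(5)/2) = -88 - 33*sqrt(5)/2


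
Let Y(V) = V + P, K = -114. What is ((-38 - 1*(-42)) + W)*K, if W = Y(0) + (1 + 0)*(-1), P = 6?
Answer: -1026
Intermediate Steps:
Y(V) = 6 + V (Y(V) = V + 6 = 6 + V)
W = 5 (W = (6 + 0) + (1 + 0)*(-1) = 6 + 1*(-1) = 6 - 1 = 5)
((-38 - 1*(-42)) + W)*K = ((-38 - 1*(-42)) + 5)*(-114) = ((-38 + 42) + 5)*(-114) = (4 + 5)*(-114) = 9*(-114) = -1026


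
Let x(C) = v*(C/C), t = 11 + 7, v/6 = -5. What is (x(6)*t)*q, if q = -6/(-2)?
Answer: -1620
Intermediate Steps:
v = -30 (v = 6*(-5) = -30)
t = 18
q = 3 (q = -6*(-½) = 3)
x(C) = -30 (x(C) = -30*C/C = -30*1 = -30)
(x(6)*t)*q = -30*18*3 = -540*3 = -1620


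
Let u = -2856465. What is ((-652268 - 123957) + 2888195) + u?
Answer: -744495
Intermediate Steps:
((-652268 - 123957) + 2888195) + u = ((-652268 - 123957) + 2888195) - 2856465 = (-776225 + 2888195) - 2856465 = 2111970 - 2856465 = -744495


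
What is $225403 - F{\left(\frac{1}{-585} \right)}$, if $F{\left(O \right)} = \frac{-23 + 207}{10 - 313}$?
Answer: $\frac{68297293}{303} \approx 2.254 \cdot 10^{5}$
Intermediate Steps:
$F{\left(O \right)} = - \frac{184}{303}$ ($F{\left(O \right)} = \frac{184}{-303} = 184 \left(- \frac{1}{303}\right) = - \frac{184}{303}$)
$225403 - F{\left(\frac{1}{-585} \right)} = 225403 - - \frac{184}{303} = 225403 + \frac{184}{303} = \frac{68297293}{303}$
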